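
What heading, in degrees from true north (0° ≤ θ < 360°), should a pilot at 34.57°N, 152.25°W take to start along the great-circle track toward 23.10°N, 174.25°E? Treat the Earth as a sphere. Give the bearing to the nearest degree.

Δλ = 174.25 − -152.25 = 326.50°; wrapped into (−180°, 180°]: -33.50°.
θ = atan2( sin Δλ · cos φ₂ , cos φ₁ · sin φ₂ − sin φ₁ · cos φ₂ · cos Δλ )
  = atan2(-0.50768, -0.11216) = -102.458° → normalised to [0°, 360°): 257.542°.

258°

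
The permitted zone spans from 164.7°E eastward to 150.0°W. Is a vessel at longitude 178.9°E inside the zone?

Yes

Band width going east from +164.7° to -150.0°: ((-150.0 − 164.7) mod 360) = 45.3°.
Offset of +178.9° east of the west edge: ((178.9 − 164.7) mod 360) = 14.2°.
14.2° ≤ 45.3° ⇒ inside.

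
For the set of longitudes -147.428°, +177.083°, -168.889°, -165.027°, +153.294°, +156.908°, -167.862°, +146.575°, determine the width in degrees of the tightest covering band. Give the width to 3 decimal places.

65.997°

Sort the longitudes: -168.889°, -167.862°, -165.027°, -147.428°, +146.575°, +153.294°, +156.908°, +177.083°.
Eastward gaps between consecutive values (wrapping around): 1.027°, 2.835°, 17.599°, 294.003°, 6.719°, 3.614°, 20.175°, 14.028°.
Largest gap = 294.003° ⇒ minimal covering band is its complement: 360° − 294.003° = 65.997°.
Band runs from +146.575° eastward to -147.428°, crossing the antimeridian.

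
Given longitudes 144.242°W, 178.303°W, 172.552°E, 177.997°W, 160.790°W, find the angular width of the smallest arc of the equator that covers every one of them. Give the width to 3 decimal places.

43.206°

Sort the longitudes: -178.303°, -177.997°, -160.790°, -144.242°, +172.552°.
Eastward gaps between consecutive values (wrapping around): 0.306°, 17.207°, 16.548°, 316.794°, 9.145°.
Largest gap = 316.794° ⇒ minimal covering band is its complement: 360° − 316.794° = 43.206°.
Band runs from +172.552° eastward to -144.242°, crossing the antimeridian.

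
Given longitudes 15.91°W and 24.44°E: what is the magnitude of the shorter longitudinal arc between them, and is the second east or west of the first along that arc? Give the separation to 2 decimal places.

40.35° east

Raw difference: 24.44 − -15.91 = 40.35°.
Normalise into (−180°, 180°]: 40.35° stays 40.35°.
Positive ⇒ the second point lies to the east; separation 40.35°.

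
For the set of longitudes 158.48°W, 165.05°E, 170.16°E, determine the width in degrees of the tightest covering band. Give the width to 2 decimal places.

36.47°

Sort the longitudes: -158.48°, +165.05°, +170.16°.
Eastward gaps between consecutive values (wrapping around): 323.53°, 5.11°, 31.36°.
Largest gap = 323.53° ⇒ minimal covering band is its complement: 360° − 323.53° = 36.47°.
Band runs from +165.05° eastward to -158.48°, crossing the antimeridian.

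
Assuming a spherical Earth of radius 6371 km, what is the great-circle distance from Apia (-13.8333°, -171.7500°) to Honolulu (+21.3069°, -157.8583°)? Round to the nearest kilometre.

Δλ = -157.8583 − -171.7500 = 13.8917°.
Δφ = 21.3069 − -13.8333 = 35.1402°.
a = sin²(Δφ/2) + cos φ₁ · cos φ₂ · sin²(Δλ/2) = 0.104357.
c = 2·atan2(√a, √(1−a)) = 0.65789 rad → d = 6371·c ≈ 4191.39 km.

4191 km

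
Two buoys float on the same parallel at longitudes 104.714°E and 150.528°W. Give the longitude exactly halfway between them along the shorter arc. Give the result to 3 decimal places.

157.093°E

Signed shortest Δλ from +104.714° to -150.528° is +104.758°.
Midpoint longitude = +104.714° + (+104.758°)/2 = +104.714° + 52.379° = +157.093°.
(The naïve average (+104.714 + -150.528)/2 = -22.907° is on the wrong side of the globe.)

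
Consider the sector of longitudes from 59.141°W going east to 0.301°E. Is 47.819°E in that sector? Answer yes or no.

Band width going east from -59.141° to +0.301°: ((0.301 − -59.141) mod 360) = 59.442°.
Offset of +47.819° east of the west edge: ((47.819 − -59.141) mod 360) = 106.960°.
106.960° > 59.442° ⇒ outside.

No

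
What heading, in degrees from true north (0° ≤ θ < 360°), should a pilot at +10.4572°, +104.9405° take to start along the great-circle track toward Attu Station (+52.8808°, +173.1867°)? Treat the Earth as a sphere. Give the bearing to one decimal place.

37.0°

Δλ = 173.1867 − 104.9405 = 68.2462°.
θ = atan2( sin Δλ · cos φ₂ , cos φ₁ · sin φ₂ − sin φ₁ · cos φ₂ · cos Δλ )
  = atan2(0.56050, 0.74354) = 37.010° → normalised to [0°, 360°): 37.010°.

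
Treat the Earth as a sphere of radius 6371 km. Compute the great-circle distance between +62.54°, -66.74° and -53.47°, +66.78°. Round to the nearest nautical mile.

9272 nmi

Δλ = 66.78 − -66.74 = 133.52°.
Δφ = -53.47 − 62.54 = -116.01°.
a = sin²(Δφ/2) + cos φ₁ · cos φ₂ · sin²(Δλ/2) = 0.951012.
c = 2·atan2(√a, √(1−a)) = 2.69523 rad → d = 6371·c ≈ 17171.32 km ≈ 9271.77 nmi.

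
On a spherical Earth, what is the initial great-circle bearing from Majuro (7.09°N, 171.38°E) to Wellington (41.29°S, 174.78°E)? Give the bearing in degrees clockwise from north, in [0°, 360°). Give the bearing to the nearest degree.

Δλ = 174.78 − 171.38 = 3.40°.
θ = atan2( sin Δλ · cos φ₂ , cos φ₁ · sin φ₂ − sin φ₁ · cos φ₂ · cos Δλ )
  = atan2(0.04456, -0.74740) = 176.588° → normalised to [0°, 360°): 176.588°.

177°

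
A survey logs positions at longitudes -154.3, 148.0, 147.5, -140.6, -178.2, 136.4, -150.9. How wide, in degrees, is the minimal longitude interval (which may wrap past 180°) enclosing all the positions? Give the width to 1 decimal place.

83.0°

Sort the longitudes: -178.2°, -154.3°, -150.9°, -140.6°, +136.4°, +147.5°, +148.0°.
Eastward gaps between consecutive values (wrapping around): 23.9°, 3.4°, 10.3°, 277.0°, 11.1°, 0.5°, 33.8°.
Largest gap = 277.0° ⇒ minimal covering band is its complement: 360° − 277.0° = 83.0°.
Band runs from +136.4° eastward to -140.6°, crossing the antimeridian.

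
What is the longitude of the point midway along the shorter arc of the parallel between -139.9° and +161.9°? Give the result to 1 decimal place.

-169.0°

Signed shortest Δλ from -139.9° to +161.9° is -58.2°.
Midpoint longitude = -139.9° + (-58.2°)/2 = -139.9° − 29.1° = -169.0°.
(The naïve average (-139.9 + +161.9)/2 = 11.0° is on the wrong side of the globe.)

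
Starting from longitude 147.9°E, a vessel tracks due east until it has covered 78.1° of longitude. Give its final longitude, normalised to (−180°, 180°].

134.0°W

Start at +147.9°; shift +78.1° → +226.0°.
+226.0° lies outside (−180°, 180°]; subtract 360° → -134.0°.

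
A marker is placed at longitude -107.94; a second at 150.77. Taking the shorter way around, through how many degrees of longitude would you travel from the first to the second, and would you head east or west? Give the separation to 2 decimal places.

Raw difference: 150.77 − -107.94 = 258.71°.
Normalise into (−180°, 180°]: 258.71° − 360° = -101.29°.
Negative ⇒ the second point lies to the west; separation 101.29°.

101.29° west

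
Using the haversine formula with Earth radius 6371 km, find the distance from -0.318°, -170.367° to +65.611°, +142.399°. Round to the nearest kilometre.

Δλ = 142.399 − -170.367 = 312.766°; wrapped into (−180°, 180°]: -47.234°.
Δφ = 65.611 − -0.318 = 65.929°.
a = sin²(Δφ/2) + cos φ₁ · cos φ₂ · sin²(Δλ/2) = 0.362339.
c = 2·atan2(√a, √(1−a)) = 1.29187 rad → d = 6371·c ≈ 8230.51 km.

8231 km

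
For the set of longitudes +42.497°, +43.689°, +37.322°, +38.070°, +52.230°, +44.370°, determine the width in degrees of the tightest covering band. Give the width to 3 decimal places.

Sort the longitudes: +37.322°, +38.070°, +42.497°, +43.689°, +44.370°, +52.230°.
Eastward gaps between consecutive values (wrapping around): 0.748°, 4.427°, 1.192°, 0.681°, 7.860°, 345.092°.
Largest gap = 345.092° ⇒ minimal covering band is its complement: 360° − 345.092° = 14.908°.
Band runs from +37.322° eastward to +52.230°.

14.908°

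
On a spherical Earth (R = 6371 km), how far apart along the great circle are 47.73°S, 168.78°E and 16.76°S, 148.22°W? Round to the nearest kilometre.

Δλ = -148.22 − 168.78 = -317.00°; wrapped into (−180°, 180°]: 43.00°.
Δφ = -16.76 − -47.73 = 30.97°.
a = sin²(Δφ/2) + cos φ₁ · cos φ₂ · sin²(Δλ/2) = 0.157793.
c = 2·atan2(√a, √(1−a)) = 0.81700 rad → d = 6371·c ≈ 5205.08 km.

5205 km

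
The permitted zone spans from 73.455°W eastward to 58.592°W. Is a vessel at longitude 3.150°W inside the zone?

No

Band width going east from -73.455° to -58.592°: ((-58.592 − -73.455) mod 360) = 14.863°.
Offset of -3.150° east of the west edge: ((-3.150 − -73.455) mod 360) = 70.305°.
70.305° > 14.863° ⇒ outside.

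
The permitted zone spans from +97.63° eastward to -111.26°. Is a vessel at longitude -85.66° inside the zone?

Band width going east from +97.63° to -111.26°: ((-111.26 − 97.63) mod 360) = 151.11°.
Offset of -85.66° east of the west edge: ((-85.66 − 97.63) mod 360) = 176.71°.
176.71° > 151.11° ⇒ outside.

No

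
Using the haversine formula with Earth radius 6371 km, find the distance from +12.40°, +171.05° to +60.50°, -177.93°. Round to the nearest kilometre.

Δλ = -177.93 − 171.05 = -348.98°; wrapped into (−180°, 180°]: 11.02°.
Δφ = 60.50 − 12.40 = 48.10°.
a = sin²(Δφ/2) + cos φ₁ · cos φ₂ · sin²(Δλ/2) = 0.170518.
c = 2·atan2(√a, √(1−a)) = 0.85136 rad → d = 6371·c ≈ 5423.98 km.

5424 km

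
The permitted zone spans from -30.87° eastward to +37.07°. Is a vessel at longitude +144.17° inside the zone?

Band width going east from -30.87° to +37.07°: ((37.07 − -30.87) mod 360) = 67.94°.
Offset of +144.17° east of the west edge: ((144.17 − -30.87) mod 360) = 175.04°.
175.04° > 67.94° ⇒ outside.

No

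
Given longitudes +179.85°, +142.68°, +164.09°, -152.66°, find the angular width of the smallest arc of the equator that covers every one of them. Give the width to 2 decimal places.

64.66°

Sort the longitudes: -152.66°, +142.68°, +164.09°, +179.85°.
Eastward gaps between consecutive values (wrapping around): 295.34°, 21.41°, 15.76°, 27.49°.
Largest gap = 295.34° ⇒ minimal covering band is its complement: 360° − 295.34° = 64.66°.
Band runs from +142.68° eastward to -152.66°, crossing the antimeridian.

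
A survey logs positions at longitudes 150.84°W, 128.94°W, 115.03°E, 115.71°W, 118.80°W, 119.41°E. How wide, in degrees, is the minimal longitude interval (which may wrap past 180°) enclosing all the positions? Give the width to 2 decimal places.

Sort the longitudes: -150.84°, -128.94°, -118.80°, -115.71°, +115.03°, +119.41°.
Eastward gaps between consecutive values (wrapping around): 21.90°, 10.14°, 3.09°, 230.74°, 4.38°, 89.75°.
Largest gap = 230.74° ⇒ minimal covering band is its complement: 360° − 230.74° = 129.26°.
Band runs from +115.03° eastward to -115.71°, crossing the antimeridian.

129.26°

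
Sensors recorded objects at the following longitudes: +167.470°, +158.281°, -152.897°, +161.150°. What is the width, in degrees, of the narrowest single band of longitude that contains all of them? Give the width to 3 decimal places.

48.822°

Sort the longitudes: -152.897°, +158.281°, +161.150°, +167.470°.
Eastward gaps between consecutive values (wrapping around): 311.178°, 2.869°, 6.320°, 39.633°.
Largest gap = 311.178° ⇒ minimal covering band is its complement: 360° − 311.178° = 48.822°.
Band runs from +158.281° eastward to -152.897°, crossing the antimeridian.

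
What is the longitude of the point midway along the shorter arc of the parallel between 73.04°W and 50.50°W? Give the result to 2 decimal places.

61.77°W

Signed shortest Δλ from -73.04° to -50.50° is +22.54°.
Midpoint longitude = -73.04° + (+22.54°)/2 = -73.04° + 11.27° = -61.77°.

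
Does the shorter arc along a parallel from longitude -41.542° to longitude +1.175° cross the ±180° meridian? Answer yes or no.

No

Signed shortest Δλ = ((1.175 − -41.542 + 180) mod 360) − 180 = 42.717°.
Going east by 42.717° from -41.542° reaches +1.175° without touching 180°.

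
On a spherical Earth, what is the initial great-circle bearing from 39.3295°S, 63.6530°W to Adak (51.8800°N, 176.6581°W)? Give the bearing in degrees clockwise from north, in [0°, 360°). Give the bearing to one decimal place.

308.7°

Δλ = -176.6581 − -63.6530 = -113.0051°.
θ = atan2( sin Δλ · cos φ₂ , cos φ₁ · sin φ₂ − sin φ₁ · cos φ₂ · cos Δλ )
  = atan2(-0.56822, 0.45564) = -51.275° → normalised to [0°, 360°): 308.725°.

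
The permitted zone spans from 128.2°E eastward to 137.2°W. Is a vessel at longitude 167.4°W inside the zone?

Band width going east from +128.2° to -137.2°: ((-137.2 − 128.2) mod 360) = 94.6°.
Offset of -167.4° east of the west edge: ((-167.4 − 128.2) mod 360) = 64.4°.
64.4° ≤ 94.6° ⇒ inside.

Yes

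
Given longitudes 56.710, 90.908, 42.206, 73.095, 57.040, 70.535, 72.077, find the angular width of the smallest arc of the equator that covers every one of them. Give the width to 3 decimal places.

48.702°

Sort the longitudes: +42.206°, +56.710°, +57.040°, +70.535°, +72.077°, +73.095°, +90.908°.
Eastward gaps between consecutive values (wrapping around): 14.504°, 0.330°, 13.495°, 1.542°, 1.018°, 17.813°, 311.298°.
Largest gap = 311.298° ⇒ minimal covering band is its complement: 360° − 311.298° = 48.702°.
Band runs from +42.206° eastward to +90.908°.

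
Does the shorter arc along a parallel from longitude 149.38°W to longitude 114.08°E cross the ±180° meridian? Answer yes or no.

Naïve |114.08 − -149.38| = 263.46° > 180°, so the shorter arc goes the other way round — across 180°.
Signed shortest Δλ = ((114.08 − -149.38 + 180) mod 360) − 180 = -96.54°.
Going west by 96.54° from -149.38° passes through 180° before reaching +114.08°.

Yes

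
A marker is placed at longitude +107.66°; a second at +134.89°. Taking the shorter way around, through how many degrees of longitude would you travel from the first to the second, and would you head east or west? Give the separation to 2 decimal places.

27.23° east

Raw difference: 134.89 − 107.66 = 27.23°.
Normalise into (−180°, 180°]: 27.23° stays 27.23°.
Positive ⇒ the second point lies to the east; separation 27.23°.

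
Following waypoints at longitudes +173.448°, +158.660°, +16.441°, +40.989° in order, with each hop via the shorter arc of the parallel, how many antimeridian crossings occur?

0

Leg 1: +173.448° → +158.660°, shortest Δλ = -14.788° (west) — does not cross 180°.
Leg 2: +158.660° → +16.441°, shortest Δλ = -142.219° (west) — does not cross 180°.
Leg 3: +16.441° → +40.989°, shortest Δλ = 24.548° (east) — does not cross 180°.
Total crossings: 0.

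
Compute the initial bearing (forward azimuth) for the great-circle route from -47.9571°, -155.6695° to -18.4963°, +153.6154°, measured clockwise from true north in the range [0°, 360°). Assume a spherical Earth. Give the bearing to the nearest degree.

288°

Δλ = 153.6154 − -155.6695 = 309.2849°; wrapped into (−180°, 180°]: -50.7151°.
θ = atan2( sin Δλ · cos φ₂ , cos φ₁ · sin φ₂ − sin φ₁ · cos φ₂ · cos Δλ )
  = atan2(-0.73403, 0.23348) = -72.355° → normalised to [0°, 360°): 287.645°.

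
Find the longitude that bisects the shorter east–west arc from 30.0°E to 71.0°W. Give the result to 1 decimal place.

Signed shortest Δλ from +30.0° to -71.0° is -101.0°.
Midpoint longitude = +30.0° + (-101.0°)/2 = +30.0° − 50.5° = -20.5°.

20.5°W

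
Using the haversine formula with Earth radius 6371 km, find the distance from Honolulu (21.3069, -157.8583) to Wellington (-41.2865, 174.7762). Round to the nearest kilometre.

Δλ = 174.7762 − -157.8583 = 332.6345°; wrapped into (−180°, 180°]: -27.3655°.
Δφ = -41.2865 − 21.3069 = -62.5934°.
a = sin²(Δφ/2) + cos φ₁ · cos φ₂ · sin²(Δλ/2) = 0.309020.
c = 2·atan2(√a, √(1−a)) = 1.17888 rad → d = 6371·c ≈ 7510.64 km.

7511 km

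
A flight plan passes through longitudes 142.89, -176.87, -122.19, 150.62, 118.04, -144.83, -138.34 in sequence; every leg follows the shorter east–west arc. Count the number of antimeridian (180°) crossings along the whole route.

3

Leg 1: +142.89° → -176.87°, shortest Δλ = 40.24° (east) — crosses 180°.
Leg 2: -176.87° → -122.19°, shortest Δλ = 54.68° (east) — does not cross 180°.
Leg 3: -122.19° → +150.62°, shortest Δλ = -87.19° (west) — crosses 180°.
Leg 4: +150.62° → +118.04°, shortest Δλ = -32.58° (west) — does not cross 180°.
Leg 5: +118.04° → -144.83°, shortest Δλ = 97.13° (east) — crosses 180°.
Leg 6: -144.83° → -138.34°, shortest Δλ = 6.49° (east) — does not cross 180°.
Total crossings: 3.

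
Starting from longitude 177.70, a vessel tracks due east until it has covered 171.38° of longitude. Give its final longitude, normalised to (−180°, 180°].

Start at +177.70°; shift +171.38° → +349.08°.
+349.08° lies outside (−180°, 180°]; subtract 360° → -10.92°.

-10.92°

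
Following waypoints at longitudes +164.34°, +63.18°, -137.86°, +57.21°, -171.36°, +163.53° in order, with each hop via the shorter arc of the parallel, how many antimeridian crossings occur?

4

Leg 1: +164.34° → +63.18°, shortest Δλ = -101.16° (west) — does not cross 180°.
Leg 2: +63.18° → -137.86°, shortest Δλ = 158.96° (east) — crosses 180°.
Leg 3: -137.86° → +57.21°, shortest Δλ = -164.93° (west) — crosses 180°.
Leg 4: +57.21° → -171.36°, shortest Δλ = 131.43° (east) — crosses 180°.
Leg 5: -171.36° → +163.53°, shortest Δλ = -25.11° (west) — crosses 180°.
Total crossings: 4.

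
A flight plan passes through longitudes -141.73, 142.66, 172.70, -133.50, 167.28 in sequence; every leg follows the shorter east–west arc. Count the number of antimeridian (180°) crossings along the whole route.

3

Leg 1: -141.73° → +142.66°, shortest Δλ = -75.61° (west) — crosses 180°.
Leg 2: +142.66° → +172.70°, shortest Δλ = 30.04° (east) — does not cross 180°.
Leg 3: +172.70° → -133.50°, shortest Δλ = 53.8° (east) — crosses 180°.
Leg 4: -133.50° → +167.28°, shortest Δλ = -59.22° (west) — crosses 180°.
Total crossings: 3.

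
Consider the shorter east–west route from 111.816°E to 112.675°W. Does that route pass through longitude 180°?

Yes

Naïve |-112.675 − 111.816| = 224.491° > 180°, so the shorter arc goes the other way round — across 180°.
Signed shortest Δλ = ((-112.675 − 111.816 + 180) mod 360) − 180 = 135.509°.
Going east by 135.509° from +111.816° passes through 180° before reaching -112.675°.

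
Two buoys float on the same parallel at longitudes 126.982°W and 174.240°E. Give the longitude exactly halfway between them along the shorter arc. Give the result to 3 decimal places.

Signed shortest Δλ from -126.982° to +174.240° is -58.778°.
Midpoint longitude = -126.982° + (-58.778°)/2 = -126.982° − 29.389° = -156.371°.
(The naïve average (-126.982 + +174.240)/2 = 23.629° is on the wrong side of the globe.)

156.371°W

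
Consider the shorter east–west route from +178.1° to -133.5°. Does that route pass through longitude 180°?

Naïve |-133.5 − 178.1| = 311.6° > 180°, so the shorter arc goes the other way round — across 180°.
Signed shortest Δλ = ((-133.5 − 178.1 + 180) mod 360) − 180 = 48.4°.
Going east by 48.4° from +178.1° passes through 180° before reaching -133.5°.

Yes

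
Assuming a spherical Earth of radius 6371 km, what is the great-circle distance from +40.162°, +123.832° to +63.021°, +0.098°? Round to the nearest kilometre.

Δλ = 0.098 − 123.832 = -123.734°.
Δφ = 63.021 − 40.162 = 22.859°.
a = sin²(Δφ/2) + cos φ₁ · cos φ₂ · sin²(Δλ/2) = 0.308887.
c = 2·atan2(√a, √(1−a)) = 1.17859 rad → d = 6371·c ≈ 7508.81 km.

7509 km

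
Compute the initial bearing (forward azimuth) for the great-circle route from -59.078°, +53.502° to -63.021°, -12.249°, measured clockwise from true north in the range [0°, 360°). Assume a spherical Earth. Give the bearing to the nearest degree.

234°

Δλ = -12.249 − 53.502 = -65.751°.
θ = atan2( sin Δλ · cos φ₂ , cos φ₁ · sin φ₂ − sin φ₁ · cos φ₂ · cos Δλ )
  = atan2(-0.41364, -0.29811) = -125.780° → normalised to [0°, 360°): 234.220°.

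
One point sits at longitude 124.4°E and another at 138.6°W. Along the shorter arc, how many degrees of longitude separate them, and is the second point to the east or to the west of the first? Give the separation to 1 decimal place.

97.0° east

Raw difference: -138.6 − 124.4 = -263.0°.
Normalise into (−180°, 180°]: -263.0° + 360° = 97.0°.
Positive ⇒ the second point lies to the east; separation 97.0°.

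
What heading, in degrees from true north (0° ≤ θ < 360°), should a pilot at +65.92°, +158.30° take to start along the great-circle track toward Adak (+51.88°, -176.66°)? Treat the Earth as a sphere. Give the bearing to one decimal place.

Δλ = -176.66 − 158.30 = -334.96°; wrapped into (−180°, 180°]: 25.04°.
θ = atan2( sin Δλ · cos φ₂ , cos φ₁ · sin φ₂ − sin φ₁ · cos φ₂ · cos Δλ )
  = atan2(0.26128, -0.18963) = 125.971° → normalised to [0°, 360°): 125.971°.

126.0°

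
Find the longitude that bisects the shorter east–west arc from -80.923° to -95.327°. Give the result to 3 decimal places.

-88.125°

Signed shortest Δλ from -80.923° to -95.327° is -14.404°.
Midpoint longitude = -80.923° + (-14.404°)/2 = -80.923° − 7.202° = -88.125°.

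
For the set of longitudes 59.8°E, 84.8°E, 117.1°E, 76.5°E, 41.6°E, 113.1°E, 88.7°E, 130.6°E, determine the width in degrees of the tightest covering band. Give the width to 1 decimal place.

Sort the longitudes: +41.6°, +59.8°, +76.5°, +84.8°, +88.7°, +113.1°, +117.1°, +130.6°.
Eastward gaps between consecutive values (wrapping around): 18.2°, 16.7°, 8.3°, 3.9°, 24.4°, 4.0°, 13.5°, 271.0°.
Largest gap = 271.0° ⇒ minimal covering band is its complement: 360° − 271.0° = 89.0°.
Band runs from +41.6° eastward to +130.6°.

89.0°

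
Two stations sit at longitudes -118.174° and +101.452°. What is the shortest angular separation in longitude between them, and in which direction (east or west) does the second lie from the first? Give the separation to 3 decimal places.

Raw difference: 101.452 − -118.174 = 219.626°.
Normalise into (−180°, 180°]: 219.626° − 360° = -140.374°.
Negative ⇒ the second point lies to the west; separation 140.374°.

140.374° west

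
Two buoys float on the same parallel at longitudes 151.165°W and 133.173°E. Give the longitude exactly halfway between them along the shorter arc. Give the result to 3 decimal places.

Signed shortest Δλ from -151.165° to +133.173° is -75.662°.
Midpoint longitude = -151.165° + (-75.662°)/2 = -151.165° − 37.831° = -188.996°.
Normalise into (−180°, 180°]: +171.004°.
(The naïve average (-151.165 + +133.173)/2 = -8.996° is on the wrong side of the globe.)

171.004°E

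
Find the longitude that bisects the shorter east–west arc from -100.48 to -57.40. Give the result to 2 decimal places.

-78.94°

Signed shortest Δλ from -100.48° to -57.40° is +43.08°.
Midpoint longitude = -100.48° + (+43.08°)/2 = -100.48° + 21.54° = -78.94°.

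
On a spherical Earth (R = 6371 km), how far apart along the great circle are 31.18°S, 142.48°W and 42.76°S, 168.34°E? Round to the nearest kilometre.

Δλ = 168.34 − -142.48 = 310.82°; wrapped into (−180°, 180°]: -49.18°.
Δφ = -42.76 − -31.18 = -11.58°.
a = sin²(Δφ/2) + cos φ₁ · cos φ₂ · sin²(Δλ/2) = 0.118945.
c = 2·atan2(√a, √(1−a)) = 0.70423 rad → d = 6371·c ≈ 4486.66 km.

4487 km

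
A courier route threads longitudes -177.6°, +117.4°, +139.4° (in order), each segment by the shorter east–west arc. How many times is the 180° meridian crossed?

1

Leg 1: -177.6° → +117.4°, shortest Δλ = -65.0° (west) — crosses 180°.
Leg 2: +117.4° → +139.4°, shortest Δλ = 22.0° (east) — does not cross 180°.
Total crossings: 1.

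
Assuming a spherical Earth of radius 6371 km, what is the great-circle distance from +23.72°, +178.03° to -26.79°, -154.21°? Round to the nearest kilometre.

6359 km

Δλ = -154.21 − 178.03 = -332.24°; wrapped into (−180°, 180°]: 27.76°.
Δφ = -26.79 − 23.72 = -50.51°.
a = sin²(Δφ/2) + cos φ₁ · cos φ₂ · sin²(Δλ/2) = 0.229059.
c = 2·atan2(√a, √(1−a)) = 0.99812 rad → d = 6371·c ≈ 6359.03 km.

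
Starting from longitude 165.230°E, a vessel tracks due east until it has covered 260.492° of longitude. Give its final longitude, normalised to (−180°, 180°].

65.722°E

Start at +165.230°; shift +260.492° → +425.722°.
+425.722° lies outside (−180°, 180°]; subtract 360° → +65.722°.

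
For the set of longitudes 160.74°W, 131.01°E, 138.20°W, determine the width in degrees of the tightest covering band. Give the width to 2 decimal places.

90.79°

Sort the longitudes: -160.74°, -138.20°, +131.01°.
Eastward gaps between consecutive values (wrapping around): 22.54°, 269.21°, 68.25°.
Largest gap = 269.21° ⇒ minimal covering band is its complement: 360° − 269.21° = 90.79°.
Band runs from +131.01° eastward to -138.20°, crossing the antimeridian.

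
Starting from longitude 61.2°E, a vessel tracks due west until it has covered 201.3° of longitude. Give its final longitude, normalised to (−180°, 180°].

140.1°W

Start at +61.2°; shift −201.3° → -140.1°.
-140.1° already lies in (−180°, 180°].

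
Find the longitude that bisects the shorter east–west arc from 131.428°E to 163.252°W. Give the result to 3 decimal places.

164.088°E

Signed shortest Δλ from +131.428° to -163.252° is +65.320°.
Midpoint longitude = +131.428° + (+65.320°)/2 = +131.428° + 32.660° = +164.088°.
(The naïve average (+131.428 + -163.252)/2 = -15.912° is on the wrong side of the globe.)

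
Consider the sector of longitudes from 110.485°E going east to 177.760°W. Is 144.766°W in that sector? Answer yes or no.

No

Band width going east from +110.485° to -177.760°: ((-177.760 − 110.485) mod 360) = 71.755°.
Offset of -144.766° east of the west edge: ((-144.766 − 110.485) mod 360) = 104.749°.
104.749° > 71.755° ⇒ outside.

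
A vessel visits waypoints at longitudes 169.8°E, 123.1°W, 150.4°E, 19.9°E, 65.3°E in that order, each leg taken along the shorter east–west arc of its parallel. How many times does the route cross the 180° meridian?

2

Leg 1: +169.8° → -123.1°, shortest Δλ = 67.1° (east) — crosses 180°.
Leg 2: -123.1° → +150.4°, shortest Δλ = -86.5° (west) — crosses 180°.
Leg 3: +150.4° → +19.9°, shortest Δλ = -130.5° (west) — does not cross 180°.
Leg 4: +19.9° → +65.3°, shortest Δλ = 45.4° (east) — does not cross 180°.
Total crossings: 2.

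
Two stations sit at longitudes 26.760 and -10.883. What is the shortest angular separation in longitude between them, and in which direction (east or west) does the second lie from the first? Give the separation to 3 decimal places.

Raw difference: -10.883 − 26.760 = -37.643°.
Normalise into (−180°, 180°]: -37.643° stays -37.643°.
Negative ⇒ the second point lies to the west; separation 37.643°.

37.643° west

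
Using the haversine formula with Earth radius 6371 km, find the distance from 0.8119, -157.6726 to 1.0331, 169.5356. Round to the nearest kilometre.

Δλ = 169.5356 − -157.6726 = 327.2082°; wrapped into (−180°, 180°]: -32.7918°.
Δφ = 1.0331 − 0.8119 = 0.2212°.
a = sin²(Δφ/2) + cos φ₁ · cos φ₂ · sin²(Δλ/2) = 0.079661.
c = 2·atan2(√a, √(1−a)) = 0.57226 rad → d = 6371·c ≈ 3645.88 km.

3646 km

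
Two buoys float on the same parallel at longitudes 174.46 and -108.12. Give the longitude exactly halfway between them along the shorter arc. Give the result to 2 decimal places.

Signed shortest Δλ from +174.46° to -108.12° is +77.42°.
Midpoint longitude = +174.46° + (+77.42°)/2 = +174.46° + 38.71° = +213.17°.
Normalise into (−180°, 180°]: -146.83°.
(The naïve average (+174.46 + -108.12)/2 = 33.17° is on the wrong side of the globe.)

-146.83°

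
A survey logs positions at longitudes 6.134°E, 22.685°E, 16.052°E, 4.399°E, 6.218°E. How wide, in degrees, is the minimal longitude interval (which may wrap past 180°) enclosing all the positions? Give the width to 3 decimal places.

18.286°

Sort the longitudes: +4.399°, +6.134°, +6.218°, +16.052°, +22.685°.
Eastward gaps between consecutive values (wrapping around): 1.735°, 0.084°, 9.834°, 6.633°, 341.714°.
Largest gap = 341.714° ⇒ minimal covering band is its complement: 360° − 341.714° = 18.286°.
Band runs from +4.399° eastward to +22.685°.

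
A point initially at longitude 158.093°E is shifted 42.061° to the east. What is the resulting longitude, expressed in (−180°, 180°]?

159.846°W

Start at +158.093°; shift +42.061° → +200.154°.
+200.154° lies outside (−180°, 180°]; subtract 360° → -159.846°.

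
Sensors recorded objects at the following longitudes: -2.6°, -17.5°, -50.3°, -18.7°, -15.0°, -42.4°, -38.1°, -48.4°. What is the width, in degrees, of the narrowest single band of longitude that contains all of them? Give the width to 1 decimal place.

Sort the longitudes: -50.3°, -48.4°, -42.4°, -38.1°, -18.7°, -17.5°, -15.0°, -2.6°.
Eastward gaps between consecutive values (wrapping around): 1.9°, 6.0°, 4.3°, 19.4°, 1.2°, 2.5°, 12.4°, 312.3°.
Largest gap = 312.3° ⇒ minimal covering band is its complement: 360° − 312.3° = 47.7°.
Band runs from -50.3° eastward to -2.6°.

47.7°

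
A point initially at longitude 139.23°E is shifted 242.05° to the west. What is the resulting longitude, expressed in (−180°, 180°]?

102.82°W

Start at +139.23°; shift −242.05° → -102.82°.
-102.82° already lies in (−180°, 180°].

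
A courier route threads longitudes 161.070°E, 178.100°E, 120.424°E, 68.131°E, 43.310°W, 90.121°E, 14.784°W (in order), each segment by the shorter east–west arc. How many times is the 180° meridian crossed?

Leg 1: +161.070° → +178.100°, shortest Δλ = 17.03° (east) — does not cross 180°.
Leg 2: +178.100° → +120.424°, shortest Δλ = -57.676° (west) — does not cross 180°.
Leg 3: +120.424° → +68.131°, shortest Δλ = -52.293° (west) — does not cross 180°.
Leg 4: +68.131° → -43.310°, shortest Δλ = -111.441° (west) — does not cross 180°.
Leg 5: -43.310° → +90.121°, shortest Δλ = 133.431° (east) — does not cross 180°.
Leg 6: +90.121° → -14.784°, shortest Δλ = -104.905° (west) — does not cross 180°.
Total crossings: 0.

0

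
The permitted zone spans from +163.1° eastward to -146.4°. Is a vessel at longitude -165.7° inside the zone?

Yes

Band width going east from +163.1° to -146.4°: ((-146.4 − 163.1) mod 360) = 50.5°.
Offset of -165.7° east of the west edge: ((-165.7 − 163.1) mod 360) = 31.2°.
31.2° ≤ 50.5° ⇒ inside.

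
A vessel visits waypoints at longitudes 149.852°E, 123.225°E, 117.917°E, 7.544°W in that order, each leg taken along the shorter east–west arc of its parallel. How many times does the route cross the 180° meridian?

0

Leg 1: +149.852° → +123.225°, shortest Δλ = -26.627° (west) — does not cross 180°.
Leg 2: +123.225° → +117.917°, shortest Δλ = -5.308° (west) — does not cross 180°.
Leg 3: +117.917° → -7.544°, shortest Δλ = -125.461° (west) — does not cross 180°.
Total crossings: 0.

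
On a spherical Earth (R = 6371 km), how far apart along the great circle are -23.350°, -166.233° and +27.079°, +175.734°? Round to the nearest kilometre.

5933 km

Δλ = 175.734 − -166.233 = 341.967°; wrapped into (−180°, 180°]: -18.033°.
Δφ = 27.079 − -23.350 = 50.429°.
a = sin²(Δφ/2) + cos φ₁ · cos φ₂ · sin²(Δλ/2) = 0.201560.
c = 2·atan2(√a, √(1−a)) = 0.93119 rad → d = 6371·c ≈ 5932.62 km.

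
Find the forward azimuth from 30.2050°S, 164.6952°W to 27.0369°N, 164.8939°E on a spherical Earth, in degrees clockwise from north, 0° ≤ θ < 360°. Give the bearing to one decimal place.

Δλ = 164.8939 − -164.6952 = 329.5891°; wrapped into (−180°, 180°]: -30.4109°.
θ = atan2( sin Δλ · cos φ₂ , cos φ₁ · sin φ₂ − sin φ₁ · cos φ₂ · cos Δλ )
  = atan2(-0.45088, 0.77931) = -30.052° → normalised to [0°, 360°): 329.948°.

329.9°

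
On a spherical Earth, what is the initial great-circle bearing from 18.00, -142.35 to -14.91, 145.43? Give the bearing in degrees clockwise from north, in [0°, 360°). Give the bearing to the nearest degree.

Δλ = 145.43 − -142.35 = 287.78°; wrapped into (−180°, 180°]: -72.22°.
θ = atan2( sin Δλ · cos φ₂ , cos φ₁ · sin φ₂ − sin φ₁ · cos φ₂ · cos Δλ )
  = atan2(-0.92018, -0.33589) = -110.054° → normalised to [0°, 360°): 249.946°.

250°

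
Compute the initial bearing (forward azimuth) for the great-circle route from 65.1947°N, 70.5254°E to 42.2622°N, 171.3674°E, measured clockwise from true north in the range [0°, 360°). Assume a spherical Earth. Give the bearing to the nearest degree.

Δλ = 171.3674 − 70.5254 = 100.8420°.
θ = atan2( sin Δλ · cos φ₂ , cos φ₁ · sin φ₂ − sin φ₁ · cos φ₂ · cos Δλ )
  = atan2(0.72686, 0.40851) = 60.663° → normalised to [0°, 360°): 60.663°.

61°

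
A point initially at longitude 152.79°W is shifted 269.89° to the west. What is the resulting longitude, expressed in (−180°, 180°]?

Start at -152.79°; shift −269.89° → -422.68°.
-422.68° lies outside (−180°, 180°]; add 360° → -62.68°.

62.68°W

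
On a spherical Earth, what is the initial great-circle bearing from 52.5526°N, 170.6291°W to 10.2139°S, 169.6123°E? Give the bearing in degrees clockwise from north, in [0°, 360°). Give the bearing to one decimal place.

Δλ = 169.6123 − -170.6291 = 340.2414°; wrapped into (−180°, 180°]: -19.7586°.
θ = atan2( sin Δλ · cos φ₂ , cos φ₁ · sin φ₂ − sin φ₁ · cos φ₂ · cos Δλ )
  = atan2(-0.33270, -0.84315) = -158.466° → normalised to [0°, 360°): 201.534°.

201.5°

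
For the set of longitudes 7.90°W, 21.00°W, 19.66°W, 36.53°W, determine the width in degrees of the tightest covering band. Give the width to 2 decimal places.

Sort the longitudes: -36.53°, -21.00°, -19.66°, -7.90°.
Eastward gaps between consecutive values (wrapping around): 15.53°, 1.34°, 11.76°, 331.37°.
Largest gap = 331.37° ⇒ minimal covering band is its complement: 360° − 331.37° = 28.63°.
Band runs from -36.53° eastward to -7.90°.

28.63°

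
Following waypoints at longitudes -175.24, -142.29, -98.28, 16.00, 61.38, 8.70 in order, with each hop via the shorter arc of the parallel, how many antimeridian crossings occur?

0

Leg 1: -175.24° → -142.29°, shortest Δλ = 32.95° (east) — does not cross 180°.
Leg 2: -142.29° → -98.28°, shortest Δλ = 44.01° (east) — does not cross 180°.
Leg 3: -98.28° → +16.00°, shortest Δλ = 114.28° (east) — does not cross 180°.
Leg 4: +16.00° → +61.38°, shortest Δλ = 45.38° (east) — does not cross 180°.
Leg 5: +61.38° → +8.70°, shortest Δλ = -52.68° (west) — does not cross 180°.
Total crossings: 0.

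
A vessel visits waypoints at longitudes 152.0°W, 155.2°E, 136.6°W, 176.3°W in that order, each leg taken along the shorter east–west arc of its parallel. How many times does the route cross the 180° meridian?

Leg 1: -152.0° → +155.2°, shortest Δλ = -52.8° (west) — crosses 180°.
Leg 2: +155.2° → -136.6°, shortest Δλ = 68.2° (east) — crosses 180°.
Leg 3: -136.6° → -176.3°, shortest Δλ = -39.7° (west) — does not cross 180°.
Total crossings: 2.

2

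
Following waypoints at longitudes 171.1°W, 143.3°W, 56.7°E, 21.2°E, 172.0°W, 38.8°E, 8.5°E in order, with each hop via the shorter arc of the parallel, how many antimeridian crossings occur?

Leg 1: -171.1° → -143.3°, shortest Δλ = 27.8° (east) — does not cross 180°.
Leg 2: -143.3° → +56.7°, shortest Δλ = -160.0° (west) — crosses 180°.
Leg 3: +56.7° → +21.2°, shortest Δλ = -35.5° (west) — does not cross 180°.
Leg 4: +21.2° → -172.0°, shortest Δλ = 166.8° (east) — crosses 180°.
Leg 5: -172.0° → +38.8°, shortest Δλ = -149.2° (west) — crosses 180°.
Leg 6: +38.8° → +8.5°, shortest Δλ = -30.3° (west) — does not cross 180°.
Total crossings: 3.

3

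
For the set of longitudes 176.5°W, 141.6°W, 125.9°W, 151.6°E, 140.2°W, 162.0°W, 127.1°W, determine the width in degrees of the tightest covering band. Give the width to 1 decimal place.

82.5°

Sort the longitudes: -176.5°, -162.0°, -141.6°, -140.2°, -127.1°, -125.9°, +151.6°.
Eastward gaps between consecutive values (wrapping around): 14.5°, 20.4°, 1.4°, 13.1°, 1.2°, 277.5°, 31.9°.
Largest gap = 277.5° ⇒ minimal covering band is its complement: 360° − 277.5° = 82.5°.
Band runs from +151.6° eastward to -125.9°, crossing the antimeridian.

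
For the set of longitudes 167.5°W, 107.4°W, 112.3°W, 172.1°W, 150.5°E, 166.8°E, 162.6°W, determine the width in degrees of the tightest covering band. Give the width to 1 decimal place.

102.1°

Sort the longitudes: -172.1°, -167.5°, -162.6°, -112.3°, -107.4°, +150.5°, +166.8°.
Eastward gaps between consecutive values (wrapping around): 4.6°, 4.9°, 50.3°, 4.9°, 257.9°, 16.3°, 21.1°.
Largest gap = 257.9° ⇒ minimal covering band is its complement: 360° − 257.9° = 102.1°.
Band runs from +150.5° eastward to -107.4°, crossing the antimeridian.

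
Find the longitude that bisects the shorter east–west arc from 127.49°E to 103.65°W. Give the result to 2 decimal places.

Signed shortest Δλ from +127.49° to -103.65° is +128.86°.
Midpoint longitude = +127.49° + (+128.86°)/2 = +127.49° + 64.43° = +191.92°.
Normalise into (−180°, 180°]: -168.08°.
(The naïve average (+127.49 + -103.65)/2 = 11.92° is on the wrong side of the globe.)

168.08°W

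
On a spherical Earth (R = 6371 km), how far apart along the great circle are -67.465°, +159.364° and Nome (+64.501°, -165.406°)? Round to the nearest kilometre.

Δλ = -165.406 − 159.364 = -324.770°; wrapped into (−180°, 180°]: 35.230°.
Δφ = 64.501 − -67.465 = 131.966°.
a = sin²(Δφ/2) + cos φ₁ · cos φ₂ · sin²(Δλ/2) = 0.849454.
c = 2·atan2(√a, √(1−a)) = 2.34467 rad → d = 6371·c ≈ 14937.87 km.

14938 km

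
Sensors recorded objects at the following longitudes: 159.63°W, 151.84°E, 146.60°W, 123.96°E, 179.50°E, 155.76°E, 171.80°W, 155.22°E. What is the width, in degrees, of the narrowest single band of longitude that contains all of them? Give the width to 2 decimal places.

89.44°

Sort the longitudes: -171.80°, -159.63°, -146.60°, +123.96°, +151.84°, +155.22°, +155.76°, +179.50°.
Eastward gaps between consecutive values (wrapping around): 12.17°, 13.03°, 270.56°, 27.88°, 3.38°, 0.54°, 23.74°, 8.70°.
Largest gap = 270.56° ⇒ minimal covering band is its complement: 360° − 270.56° = 89.44°.
Band runs from +123.96° eastward to -146.60°, crossing the antimeridian.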